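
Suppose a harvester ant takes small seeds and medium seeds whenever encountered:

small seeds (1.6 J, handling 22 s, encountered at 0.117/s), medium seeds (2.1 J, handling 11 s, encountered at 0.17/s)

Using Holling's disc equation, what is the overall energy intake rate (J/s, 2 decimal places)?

R = Σλ_iE_i / (1 + Σλ_ih_i)
Numerator: 0.117×1.6 + 0.17×2.1 = 0.5442
Denominator: 1 + 0.117×22 + 0.17×11 = 5.444
R = 0.5442/5.444 = 0.09996 J/s

0.10 J/s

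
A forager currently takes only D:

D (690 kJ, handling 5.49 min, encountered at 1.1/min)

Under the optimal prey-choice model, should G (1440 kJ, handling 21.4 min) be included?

On D alone, R = ΣλE/(1+Σλh) = 759/7.039 = 107.8 kJ/min.
G: E/h = 1440/21.4 = 67.29 kJ/min.
Since 67.29 < R, time spent handling G is better spent searching.

No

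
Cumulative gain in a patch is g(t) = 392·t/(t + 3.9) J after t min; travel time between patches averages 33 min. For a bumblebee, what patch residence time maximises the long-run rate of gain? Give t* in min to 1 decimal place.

11.3 min

Optimal t* satisfies g'(t*) = g(t*)/(T + t*).
g'(t) = 392·3.9/(t + 3.9)². Setting 392·3.9/(t+3.9)² = 392t/[(t+3.9)(33+t)] gives 3.9(33+t) = t(t+3.9), so t² = 3.9×33 = 128.7.
t* = √128.7 = 11.34 min.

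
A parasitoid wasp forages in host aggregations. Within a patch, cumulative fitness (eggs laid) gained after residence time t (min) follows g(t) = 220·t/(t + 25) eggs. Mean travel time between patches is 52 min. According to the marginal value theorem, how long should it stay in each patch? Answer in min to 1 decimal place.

36.1 min

Optimal t* satisfies g'(t*) = g(t*)/(T + t*).
g'(t) = 220·25/(t + 25)². Setting 220·25/(t+25)² = 220t/[(t+25)(52+t)] gives 25(52+t) = t(t+25), so t² = 25×52 = 1300.
t* = √1300 = 36.06 min.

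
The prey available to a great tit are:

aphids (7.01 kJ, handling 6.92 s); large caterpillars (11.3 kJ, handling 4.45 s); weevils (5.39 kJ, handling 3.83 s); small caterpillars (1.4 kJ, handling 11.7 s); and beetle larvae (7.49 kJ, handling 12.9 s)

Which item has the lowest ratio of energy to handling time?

small caterpillars

Profitability E/h (kJ/s): aphids = 7.01/6.92 = 1.01, large caterpillars = 11.3/4.45 = 2.54, weevils = 5.39/3.83 = 1.41, small caterpillars = 1.4/11.7 = 0.12, beetle larvae = 7.49/12.9 = 0.581.
Ranked: large caterpillars > weevils > aphids > beetle larvae > small caterpillars.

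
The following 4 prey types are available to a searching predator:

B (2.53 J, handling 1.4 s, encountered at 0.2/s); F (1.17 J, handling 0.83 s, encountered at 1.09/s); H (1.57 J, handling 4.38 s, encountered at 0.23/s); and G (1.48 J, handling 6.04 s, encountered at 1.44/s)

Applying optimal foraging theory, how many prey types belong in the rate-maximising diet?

Rank by E/h (J/s): B 1.81, F 1.41, H 0.358, G 0.245. Include each in turn until the next type's E/h falls below the running intake rate.
Rate on top 1: 0.3953. F: 1.41 > 0.3953 → include.
Rate on top 2: 0.8154. H: 0.358 < 0.8154 → exclude; stop.
Optimal diet: B, F — 2 of 4 types.

2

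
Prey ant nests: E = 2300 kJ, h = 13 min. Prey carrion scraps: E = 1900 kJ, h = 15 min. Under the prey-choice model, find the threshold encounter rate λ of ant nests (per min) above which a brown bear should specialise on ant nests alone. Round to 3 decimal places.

Drop carrion scraps once their profitability E₂/h₂ falls below the rate achievable on ant nests alone: E₂/h₂ = λE₁/(1 + λh₁).
Solve for λ: λE₁h₂ = E₂(1 + λh₁) → λ(E₁h₂ − E₂h₁) = E₂ → λ = E₂/(E₁h₂ − E₂h₁).
λ = 1900/(2300×15 − 1900×13) = 1900/9800 = 0.1939 per min.

0.194 per min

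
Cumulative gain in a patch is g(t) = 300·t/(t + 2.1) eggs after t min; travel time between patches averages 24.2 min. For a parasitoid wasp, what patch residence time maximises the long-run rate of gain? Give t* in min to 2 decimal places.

By the marginal value theorem, leave when the instantaneous gain rate g'(t) equals the habitat-wide average g(t)/(T + t).
g'(t) = 300·2.1/(t + 2.1)². Setting 300·2.1/(t+2.1)² = 300t/[(t+2.1)(24.2+t)] gives 2.1(24.2+t) = t(t+2.1), so t² = 2.1×24.2 = 50.82.
t* = √50.82 = 7.129 min.

7.13 min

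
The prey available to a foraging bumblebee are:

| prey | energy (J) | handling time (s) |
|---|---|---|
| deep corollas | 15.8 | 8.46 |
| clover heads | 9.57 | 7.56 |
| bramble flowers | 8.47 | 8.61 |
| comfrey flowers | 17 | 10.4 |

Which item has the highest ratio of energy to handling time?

Profitability E/h (J/s): deep corollas = 15.8/8.46 = 1.87, clover heads = 9.57/7.56 = 1.27, bramble flowers = 8.47/8.61 = 0.984, comfrey flowers = 17/10.4 = 1.63.
Ranked: deep corollas > comfrey flowers > clover heads > bramble flowers.

deep corollas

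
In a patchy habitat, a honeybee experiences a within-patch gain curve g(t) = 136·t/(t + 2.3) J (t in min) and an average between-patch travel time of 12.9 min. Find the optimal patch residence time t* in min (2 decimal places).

By the marginal value theorem, leave when the instantaneous gain rate g'(t) equals the habitat-wide average g(t)/(T + t).
g'(t) = 136·2.3/(t + 2.3)². Setting 136·2.3/(t+2.3)² = 136t/[(t+2.3)(12.9+t)] gives 2.3(12.9+t) = t(t+2.3), so t² = 2.3×12.9 = 29.67.
t* = √29.67 = 5.447 min.

5.45 min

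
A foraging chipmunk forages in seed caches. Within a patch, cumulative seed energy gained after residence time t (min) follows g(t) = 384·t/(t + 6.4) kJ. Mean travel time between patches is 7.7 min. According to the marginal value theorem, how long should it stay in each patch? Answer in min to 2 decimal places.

7.02 min

Maximise g(t)/(T+t): set derivative to zero → g'(t)(T+t) = g(t).
g'(t) = 384·6.4/(t + 6.4)². Setting 384·6.4/(t+6.4)² = 384t/[(t+6.4)(7.7+t)] gives 6.4(7.7+t) = t(t+6.4), so t² = 6.4×7.7 = 49.28.
t* = √49.28 = 7.02 min.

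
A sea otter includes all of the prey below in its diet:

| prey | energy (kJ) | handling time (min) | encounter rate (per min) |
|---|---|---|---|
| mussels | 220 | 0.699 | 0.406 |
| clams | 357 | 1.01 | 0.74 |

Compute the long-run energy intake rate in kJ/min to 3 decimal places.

174.036 kJ/min

Energy encountered per unit search time: 0.406×220 + 0.74×357 = 353.5 kJ/min.
Handling time per unit search time: 0.406×0.699 + 0.74×1.01 = 1.031.
Rate = 353.5/(1 + 1.031) = 174 kJ/min.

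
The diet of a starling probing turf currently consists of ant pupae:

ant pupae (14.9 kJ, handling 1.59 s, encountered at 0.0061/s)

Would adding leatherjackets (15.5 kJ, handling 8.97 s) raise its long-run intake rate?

Yes

Intake rate on the current diet: R = (0.0061×14.9) / (1 + 0.0061×1.59) = 0.09089/1.01 = 0.09002 kJ/s.
Profitability of leatherjackets: 15.5/8.97 = 1.728 kJ/s.
1.728 > 0.09002, so adding leatherjackets raises the average — include it.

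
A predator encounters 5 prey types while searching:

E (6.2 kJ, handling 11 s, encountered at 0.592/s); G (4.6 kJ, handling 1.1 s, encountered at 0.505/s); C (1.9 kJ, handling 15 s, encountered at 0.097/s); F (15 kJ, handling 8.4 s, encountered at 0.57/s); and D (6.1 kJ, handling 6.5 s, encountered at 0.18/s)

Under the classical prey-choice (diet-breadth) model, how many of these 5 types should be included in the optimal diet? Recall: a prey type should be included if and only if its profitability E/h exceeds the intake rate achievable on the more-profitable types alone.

E/h in descending order: G 4.18, F 1.79, D 0.938, E 0.564, C 0.127 kJ/s. The optimal diet is the largest prefix of this list for which every included type satisfies E_i/h_i > R on the types above it.
Rate on top 1: 1.493. F: 1.79 > 1.493 → include.
Rate on top 2: 1.714. D: 0.938 < 1.714 → exclude; stop.
Optimal diet: G, F — 2 of 5 types.

2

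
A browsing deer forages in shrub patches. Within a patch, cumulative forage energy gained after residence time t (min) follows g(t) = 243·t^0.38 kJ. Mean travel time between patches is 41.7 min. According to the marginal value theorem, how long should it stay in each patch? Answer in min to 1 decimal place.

25.6 min

Optimal t* satisfies g'(t*) = g(t*)/(T + t*).
g'(t) = 0.38·243·t^-0.62. Setting 0.38·243·t^-0.62 = 243·t^0.38/(41.7+t) gives 0.38(41.7+t) = t, so 0.62·t = 0.38×41.7.
t* = 0.38×41.7/0.62 = 25.56 min.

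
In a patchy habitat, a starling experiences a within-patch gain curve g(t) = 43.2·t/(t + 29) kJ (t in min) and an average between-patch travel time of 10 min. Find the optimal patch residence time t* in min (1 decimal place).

Maximise g(t)/(T+t): set derivative to zero → g'(t)(T+t) = g(t).
g'(t) = 43.2·29/(t + 29)². Setting 43.2·29/(t+29)² = 43.2t/[(t+29)(10+t)] gives 29(10+t) = t(t+29), so t² = 29×10 = 290.
t* = √290 = 17.03 min.

17.0 min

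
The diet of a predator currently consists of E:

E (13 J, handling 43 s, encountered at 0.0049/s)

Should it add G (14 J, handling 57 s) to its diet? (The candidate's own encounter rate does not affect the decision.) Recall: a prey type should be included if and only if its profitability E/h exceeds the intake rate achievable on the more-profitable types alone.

Yes

Intake rate on the current diet: R = (0.0049×13) / (1 + 0.0049×43) = 0.0637/1.211 = 0.05261 J/s.
Profitability of G: 14/57 = 0.2456 J/s.
0.2456 > 0.05261, so adding G raises the average — include it.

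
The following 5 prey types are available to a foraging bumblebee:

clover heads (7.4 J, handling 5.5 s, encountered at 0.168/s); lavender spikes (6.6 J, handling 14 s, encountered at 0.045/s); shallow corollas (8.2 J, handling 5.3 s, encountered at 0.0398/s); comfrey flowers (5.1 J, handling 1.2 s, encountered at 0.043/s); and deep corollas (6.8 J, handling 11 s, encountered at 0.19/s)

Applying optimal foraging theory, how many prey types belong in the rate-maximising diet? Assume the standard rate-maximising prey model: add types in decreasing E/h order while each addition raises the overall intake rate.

Profitabilities (E/h, J/s): comfrey flowers 4.25, shallow corollas 1.55, clover heads 1.35, deep corollas 0.618, lavender spikes 0.471. Add prey in this order while the next type's profitability exceeds the intake rate on those already taken.
Rate on top 1: 0.2085. shallow corollas: 1.55 > 0.2085 → include.
Rate on top 2: 0.4322. clover heads: 1.35 > 0.4322 → include.
Rate on top 3: 0.8181. deep corollas: 0.618 < 0.8181 → exclude; stop.
Optimal diet: comfrey flowers, shallow corollas, clover heads — 3 of 5 types.

3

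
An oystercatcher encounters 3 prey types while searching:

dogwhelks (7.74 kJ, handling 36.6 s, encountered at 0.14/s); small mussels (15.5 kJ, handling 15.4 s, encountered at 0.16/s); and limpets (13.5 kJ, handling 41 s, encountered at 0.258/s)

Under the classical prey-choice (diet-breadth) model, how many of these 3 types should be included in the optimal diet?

1

Rank by E/h (kJ/s): small mussels 1.01, limpets 0.329, dogwhelks 0.211. Include each in turn until the next type's E/h falls below the running intake rate.
Rate on top 1: 0.7159. limpets: 0.329 < 0.7159 → exclude; stop.
Optimal diet: small mussels — 1 of 3 types.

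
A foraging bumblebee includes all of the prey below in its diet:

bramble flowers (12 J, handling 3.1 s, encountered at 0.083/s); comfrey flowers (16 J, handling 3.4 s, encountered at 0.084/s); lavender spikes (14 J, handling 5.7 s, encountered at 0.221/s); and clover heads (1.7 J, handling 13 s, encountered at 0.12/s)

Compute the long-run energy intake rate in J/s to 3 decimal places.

R = (0.083×12 + 0.084×16 + 0.221×14 + 0.12×1.7) / (1 + 0.083×3.1 + 0.084×3.4 + 0.221×5.7 + 0.12×13) = 5.638/4.363 = 1.292 J/s.

1.292 J/s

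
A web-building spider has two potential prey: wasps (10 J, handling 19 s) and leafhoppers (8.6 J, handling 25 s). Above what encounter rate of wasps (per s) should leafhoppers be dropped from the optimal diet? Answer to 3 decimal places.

The zero-one rule: include leafhoppers iff E₂/h₂ > λE₁/(1+λh₁). Equality gives the switch point.
λE₁h₂ = E₂ + λE₂h₁ ⇒ λ = E₂/(E₁h₂ − E₂h₁) = 8.6/(250 − 163.4) = 0.09931 per s.

0.099 per s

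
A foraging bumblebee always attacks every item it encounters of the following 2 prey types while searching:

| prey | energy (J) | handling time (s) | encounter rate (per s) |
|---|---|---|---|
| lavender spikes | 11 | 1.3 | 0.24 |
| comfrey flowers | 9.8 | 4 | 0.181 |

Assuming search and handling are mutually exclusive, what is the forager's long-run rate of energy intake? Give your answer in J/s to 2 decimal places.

2.17 J/s

R = (0.24×11 + 0.181×9.8) / (1 + 0.24×1.3 + 0.181×4) = 4.414/2.036 = 2.168 J/s.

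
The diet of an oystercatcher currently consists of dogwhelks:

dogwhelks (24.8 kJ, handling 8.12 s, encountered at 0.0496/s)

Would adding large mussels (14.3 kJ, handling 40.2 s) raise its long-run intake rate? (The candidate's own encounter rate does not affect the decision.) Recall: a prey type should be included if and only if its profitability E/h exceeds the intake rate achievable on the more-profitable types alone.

No

Current rate: (0.0496×24.8)/(1 + 0.0496×8.12) = 0.8769 kJ/s.
large mussels: E/h = 14.3/40.2 = 0.3557 kJ/s.
0.3557 < 0.8769, so adding large mussels would lower the average — exclude it.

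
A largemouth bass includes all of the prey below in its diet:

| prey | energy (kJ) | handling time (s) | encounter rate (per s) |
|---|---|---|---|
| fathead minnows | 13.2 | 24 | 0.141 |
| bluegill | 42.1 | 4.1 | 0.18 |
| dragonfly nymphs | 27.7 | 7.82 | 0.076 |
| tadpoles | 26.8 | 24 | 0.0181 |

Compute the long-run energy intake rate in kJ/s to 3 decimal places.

R = Σλ_iE_i / (1 + Σλ_ih_i)
Numerator: 0.141×13.2 + 0.18×42.1 + 0.076×27.7 + 0.0181×26.8 = 12.03
Denominator: 1 + 0.141×24 + 0.18×4.1 + 0.076×7.82 + 0.0181×24 = 6.151
R = 12.03/6.151 = 1.956 kJ/s

1.956 kJ/s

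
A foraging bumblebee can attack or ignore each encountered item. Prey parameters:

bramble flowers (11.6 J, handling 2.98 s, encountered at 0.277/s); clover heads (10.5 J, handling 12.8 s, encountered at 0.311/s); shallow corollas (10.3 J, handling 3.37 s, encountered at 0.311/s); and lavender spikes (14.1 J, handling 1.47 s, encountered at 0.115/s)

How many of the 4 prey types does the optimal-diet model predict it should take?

3

Profitabilities (E/h, J/s): lavender spikes 9.59, bramble flowers 3.89, shallow corollas 3.06, clover heads 0.82. Add prey in this order while the next type's profitability exceeds the intake rate on those already taken.
Rate on top 1: 1.387. bramble flowers: 3.89 > 1.387 → include.
Rate on top 2: 2.424. shallow corollas: 3.06 > 2.424 → include.
Rate on top 3: 2.642. clover heads: 0.82 < 2.642 → exclude; stop.
Optimal diet: lavender spikes, bramble flowers, shallow corollas — 3 of 4 types.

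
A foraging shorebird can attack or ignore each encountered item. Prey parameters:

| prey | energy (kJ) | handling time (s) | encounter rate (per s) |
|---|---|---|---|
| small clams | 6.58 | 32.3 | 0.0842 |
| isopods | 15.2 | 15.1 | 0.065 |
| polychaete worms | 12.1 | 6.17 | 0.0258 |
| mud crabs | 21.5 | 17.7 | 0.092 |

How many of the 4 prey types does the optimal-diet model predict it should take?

3

Profitabilities (E/h, kJ/s): polychaete worms 1.96, mud crabs 1.21, isopods 1.01, small clams 0.204. Add prey in this order while the next type's profitability exceeds the intake rate on those already taken.
Rate on top 1: 0.2693. mud crabs: 1.21 > 0.2693 → include.
Rate on top 2: 0.8216. isopods: 1.01 > 0.8216 → include.
Rate on top 3: 0.8698. small clams: 0.204 < 0.8698 → exclude; stop.
Optimal diet: polychaete worms, mud crabs, isopods — 3 of 4 types.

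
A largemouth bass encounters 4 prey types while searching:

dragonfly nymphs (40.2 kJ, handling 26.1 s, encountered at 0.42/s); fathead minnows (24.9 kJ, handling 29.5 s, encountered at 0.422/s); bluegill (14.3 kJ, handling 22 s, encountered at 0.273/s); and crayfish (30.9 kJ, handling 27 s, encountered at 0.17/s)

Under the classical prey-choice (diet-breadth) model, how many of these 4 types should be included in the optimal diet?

1

E/h in descending order: dragonfly nymphs 1.54, crayfish 1.14, fathead minnows 0.844, bluegill 0.65 kJ/s. The optimal diet is the largest prefix of this list for which every included type satisfies E_i/h_i > R on the types above it.
Rate on top 1: 1.411. crayfish: 1.14 < 1.411 → exclude; stop.
Optimal diet: dragonfly nymphs — 1 of 4 types.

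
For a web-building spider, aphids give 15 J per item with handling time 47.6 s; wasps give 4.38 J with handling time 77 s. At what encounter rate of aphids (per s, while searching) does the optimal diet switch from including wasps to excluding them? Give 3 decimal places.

Drop wasps once their profitability E₂/h₂ falls below the rate achievable on aphids alone: E₂/h₂ = λE₁/(1 + λh₁).
Solve for λ: λE₁h₂ = E₂(1 + λh₁) → λ(E₁h₂ − E₂h₁) = E₂ → λ = E₂/(E₁h₂ − E₂h₁).
λ = 4.38/(15×77 − 4.38×47.6) = 4.38/946.5 = 0.004628 per s.

0.005 per s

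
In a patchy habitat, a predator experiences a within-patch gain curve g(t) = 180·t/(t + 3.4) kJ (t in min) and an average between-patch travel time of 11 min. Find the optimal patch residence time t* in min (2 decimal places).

6.12 min

Optimal t* satisfies g'(t*) = g(t*)/(T + t*).
g'(t) = 180·3.4/(t + 3.4)². Setting 180·3.4/(t+3.4)² = 180t/[(t+3.4)(11+t)] gives 3.4(11+t) = t(t+3.4), so t² = 3.4×11 = 37.4.
t* = √37.4 = 6.116 min.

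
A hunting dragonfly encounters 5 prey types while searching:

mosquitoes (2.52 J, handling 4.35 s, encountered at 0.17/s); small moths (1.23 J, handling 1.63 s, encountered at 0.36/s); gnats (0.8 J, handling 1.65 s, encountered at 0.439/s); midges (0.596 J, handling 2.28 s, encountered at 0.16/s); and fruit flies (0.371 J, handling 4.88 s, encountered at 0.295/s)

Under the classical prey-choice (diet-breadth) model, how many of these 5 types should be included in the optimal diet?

E/h in descending order: small moths 0.755, mosquitoes 0.579, gnats 0.485, midges 0.261, fruit flies 0.076 J/s. The optimal diet is the largest prefix of this list for which every included type satisfies E_i/h_i > R on the types above it.
Rate on top 1: 0.2791. mosquitoes: 0.579 > 0.2791 → include.
Rate on top 2: 0.3745. gnats: 0.485 > 0.3745 → include.
Rate on top 3: 0.4007. midges: 0.261 < 0.4007 → exclude; stop.
Optimal diet: small moths, mosquitoes, gnats — 3 of 5 types.

3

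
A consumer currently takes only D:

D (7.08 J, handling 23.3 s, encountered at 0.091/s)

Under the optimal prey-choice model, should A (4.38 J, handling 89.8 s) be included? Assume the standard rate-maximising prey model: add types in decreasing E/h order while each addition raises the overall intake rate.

Intake rate on the current diet: R = (0.091×7.08) / (1 + 0.091×23.3) = 0.6443/3.12 = 0.2065 J/s.
Profitability of A: 4.38/89.8 = 0.04878 J/s.
0.04878 < 0.2065, so adding A would lower the average — exclude it.

No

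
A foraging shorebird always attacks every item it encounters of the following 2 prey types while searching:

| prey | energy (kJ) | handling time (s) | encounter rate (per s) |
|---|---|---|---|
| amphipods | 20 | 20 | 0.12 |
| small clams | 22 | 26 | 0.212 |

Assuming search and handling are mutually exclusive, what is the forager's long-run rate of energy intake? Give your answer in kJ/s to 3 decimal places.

0.793 kJ/s

R = Σλ_iE_i / (1 + Σλ_ih_i)
Numerator: 0.12×20 + 0.212×22 = 7.064
Denominator: 1 + 0.12×20 + 0.212×26 = 8.912
R = 7.064/8.912 = 0.7926 kJ/s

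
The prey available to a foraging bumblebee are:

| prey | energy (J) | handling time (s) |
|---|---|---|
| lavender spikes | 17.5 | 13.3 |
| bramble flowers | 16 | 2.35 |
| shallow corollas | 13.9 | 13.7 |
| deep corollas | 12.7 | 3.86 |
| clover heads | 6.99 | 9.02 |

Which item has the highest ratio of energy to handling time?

bramble flowers

In descending order of E/h:
bramble flowers: 16/2.35 = 6.81 J/s
deep corollas: 12.7/3.86 = 3.29 J/s
lavender spikes: 17.5/13.3 = 1.32 J/s
shallow corollas: 13.9/13.7 = 1.01 J/s
clover heads: 6.99/9.02 = 0.775 J/s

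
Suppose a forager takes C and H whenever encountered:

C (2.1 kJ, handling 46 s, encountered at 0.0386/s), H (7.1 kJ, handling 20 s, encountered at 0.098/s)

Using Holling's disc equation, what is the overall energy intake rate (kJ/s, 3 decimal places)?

R = Σλ_iE_i / (1 + Σλ_ih_i)
Numerator: 0.0386×2.1 + 0.098×7.1 = 0.7769
Denominator: 1 + 0.0386×46 + 0.098×20 = 4.736
R = 0.7769/4.736 = 0.164 kJ/s

0.164 kJ/s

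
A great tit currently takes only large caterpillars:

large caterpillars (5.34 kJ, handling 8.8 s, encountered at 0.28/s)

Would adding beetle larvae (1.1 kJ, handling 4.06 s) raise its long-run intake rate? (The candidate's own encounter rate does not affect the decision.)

No

Intake rate on the current diet: R = (0.28×5.34) / (1 + 0.28×8.8) = 1.495/3.464 = 0.4316 kJ/s.
beetle larvae: E/h = 1.1/4.06 = 0.2709 kJ/s.
Since 0.2709 < R, time spent handling beetle larvae is better spent searching.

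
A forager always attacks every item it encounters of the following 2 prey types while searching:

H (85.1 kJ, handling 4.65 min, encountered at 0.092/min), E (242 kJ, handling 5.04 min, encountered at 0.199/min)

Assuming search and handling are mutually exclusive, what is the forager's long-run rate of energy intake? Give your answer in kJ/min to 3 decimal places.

23.033 kJ/min

R = (0.092×85.1 + 0.199×242) / (1 + 0.092×4.65 + 0.199×5.04) = 55.99/2.431 = 23.03 kJ/min.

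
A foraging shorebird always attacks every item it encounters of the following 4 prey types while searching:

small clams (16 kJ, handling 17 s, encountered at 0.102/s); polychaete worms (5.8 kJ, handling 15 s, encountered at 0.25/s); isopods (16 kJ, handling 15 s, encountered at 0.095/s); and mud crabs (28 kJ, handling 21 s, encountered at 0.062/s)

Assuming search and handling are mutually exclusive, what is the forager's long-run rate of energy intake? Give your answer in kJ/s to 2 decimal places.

0.69 kJ/s

Energy encountered per unit search time: 0.102×16 + 0.25×5.8 + 0.095×16 + 0.062×28 = 6.338 kJ/s.
Handling time per unit search time: 0.102×17 + 0.25×15 + 0.095×15 + 0.062×21 = 8.211.
Rate = 6.338/(1 + 8.211) = 0.6881 kJ/s.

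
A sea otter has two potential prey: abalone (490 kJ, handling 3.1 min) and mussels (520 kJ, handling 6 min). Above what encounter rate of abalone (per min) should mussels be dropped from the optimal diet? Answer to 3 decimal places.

0.392 per min

At the threshold, the rate on abalone alone equals the profitability of mussels: λ·490/(1 + λ·3.1) = 520/6 = 86.67.
Rearranging, λ(490 − 86.67×3.1) = 86.67, so λ = 86.67/221.3 = 0.3916 per min.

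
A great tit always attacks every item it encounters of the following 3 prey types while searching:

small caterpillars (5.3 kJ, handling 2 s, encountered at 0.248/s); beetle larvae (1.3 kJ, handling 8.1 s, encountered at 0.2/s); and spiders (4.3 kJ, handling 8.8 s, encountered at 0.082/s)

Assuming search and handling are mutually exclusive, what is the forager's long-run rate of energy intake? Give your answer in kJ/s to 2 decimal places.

R = (0.248×5.3 + 0.2×1.3 + 0.082×4.3) / (1 + 0.248×2 + 0.2×8.1 + 0.082×8.8) = 1.927/3.838 = 0.5021 kJ/s.

0.50 kJ/s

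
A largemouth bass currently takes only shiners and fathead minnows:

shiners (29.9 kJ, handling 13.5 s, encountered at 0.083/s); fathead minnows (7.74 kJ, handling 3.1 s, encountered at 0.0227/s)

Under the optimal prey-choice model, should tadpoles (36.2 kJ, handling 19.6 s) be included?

Yes

On shiners and fathead minnows alone, R = ΣλE/(1+Σλh) = 2.657/2.191 = 1.213 kJ/s.
tadpoles: E/h = 36.2/19.6 = 1.847 kJ/s.
Since 1.847 > R, including tadpoles increases the long-run rate.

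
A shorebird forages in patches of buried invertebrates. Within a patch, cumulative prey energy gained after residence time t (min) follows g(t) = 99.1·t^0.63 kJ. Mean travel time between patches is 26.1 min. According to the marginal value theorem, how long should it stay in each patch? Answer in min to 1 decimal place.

44.4 min

By the marginal value theorem, leave when the instantaneous gain rate g'(t) equals the habitat-wide average g(t)/(T + t).
g'(t) = 0.63·99.1·t^-0.37. Setting 0.63·99.1·t^-0.37 = 99.1·t^0.63/(26.1+t) gives 0.63(26.1+t) = t, so 0.37·t = 0.63×26.1.
t* = 0.63×26.1/0.37 = 44.44 min.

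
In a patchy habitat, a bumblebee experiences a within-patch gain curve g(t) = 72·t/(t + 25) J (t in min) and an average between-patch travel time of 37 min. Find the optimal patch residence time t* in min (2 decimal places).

By the marginal value theorem, leave when the instantaneous gain rate g'(t) equals the habitat-wide average g(t)/(T + t).
g'(t) = 72·25/(t + 25)². Setting 72·25/(t+25)² = 72t/[(t+25)(37+t)] gives 25(37+t) = t(t+25), so t² = 25×37 = 925.
t* = √925 = 30.41 min.

30.41 min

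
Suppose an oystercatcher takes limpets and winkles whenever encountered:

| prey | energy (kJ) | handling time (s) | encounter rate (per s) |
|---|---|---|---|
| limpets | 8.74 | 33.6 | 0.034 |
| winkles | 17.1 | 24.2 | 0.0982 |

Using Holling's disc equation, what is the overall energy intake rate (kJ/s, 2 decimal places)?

Energy encountered per unit search time: 0.034×8.74 + 0.0982×17.1 = 1.976 kJ/s.
Handling time per unit search time: 0.034×33.6 + 0.0982×24.2 = 3.519.
Rate = 1.976/(1 + 3.519) = 0.4374 kJ/s.

0.44 kJ/s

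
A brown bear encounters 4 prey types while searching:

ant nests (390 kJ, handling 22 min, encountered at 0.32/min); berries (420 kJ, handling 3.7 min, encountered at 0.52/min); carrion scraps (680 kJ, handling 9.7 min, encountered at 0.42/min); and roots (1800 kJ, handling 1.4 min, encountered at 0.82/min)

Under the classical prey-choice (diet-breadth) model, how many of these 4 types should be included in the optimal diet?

1

Rank by E/h (kJ/min): roots 1.29e+03, berries 114, carrion scraps 70.1, ant nests 17.7. Include each in turn until the next type's E/h falls below the running intake rate.
Rate on top 1: 687.2. berries: 114 < 687.2 → exclude; stop.
Optimal diet: roots — 1 of 4 types.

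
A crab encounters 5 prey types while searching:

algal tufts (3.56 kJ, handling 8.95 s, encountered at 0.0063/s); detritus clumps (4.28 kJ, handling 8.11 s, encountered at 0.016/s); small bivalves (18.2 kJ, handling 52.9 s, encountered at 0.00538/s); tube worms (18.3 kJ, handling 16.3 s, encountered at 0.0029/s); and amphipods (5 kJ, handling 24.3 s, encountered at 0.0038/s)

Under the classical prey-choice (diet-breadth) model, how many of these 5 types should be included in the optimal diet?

5

E/h in descending order: tube worms 1.12, detritus clumps 0.528, algal tufts 0.398, small bivalves 0.344, amphipods 0.206 kJ/s. The optimal diet is the largest prefix of this list for which every included type satisfies E_i/h_i > R on the types above it.
Rate on top 1: 0.05067. detritus clumps: 0.528 > 0.05067 → include.
Rate on top 2: 0.1033. algal tufts: 0.398 > 0.1033 → include.
Rate on top 3: 0.1167. small bivalves: 0.344 > 0.1167 → include.
Rate on top 4: 0.1593. amphipods: 0.206 > 0.1593 → include.
Optimal diet: tube worms, detritus clumps, algal tufts, small bivalves, amphipods — 5 of 5 types.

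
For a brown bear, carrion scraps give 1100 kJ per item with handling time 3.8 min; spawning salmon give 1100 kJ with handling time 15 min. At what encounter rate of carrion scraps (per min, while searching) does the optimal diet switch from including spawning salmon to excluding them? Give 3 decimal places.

0.089 per min

At the threshold, the rate on carrion scraps alone equals the profitability of spawning salmon: λ·1100/(1 + λ·3.8) = 1100/15 = 73.33.
Rearranging, λ(1100 − 73.33×3.8) = 73.33, so λ = 73.33/821.3 = 0.08929 per min.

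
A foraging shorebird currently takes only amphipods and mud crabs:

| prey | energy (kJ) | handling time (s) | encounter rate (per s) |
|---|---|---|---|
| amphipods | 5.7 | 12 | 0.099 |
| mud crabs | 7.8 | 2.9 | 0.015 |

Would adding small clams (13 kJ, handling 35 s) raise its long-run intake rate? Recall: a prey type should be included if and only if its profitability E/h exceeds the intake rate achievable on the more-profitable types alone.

Yes

Current rate: (0.099×5.7 + 0.015×7.8)/(1 + 0.099×12 + 0.015×2.9) = 0.3053 kJ/s.
small clams: E/h = 13/35 = 0.3714 kJ/s.
0.3714 > 0.3053, so adding small clams raises the average — include it.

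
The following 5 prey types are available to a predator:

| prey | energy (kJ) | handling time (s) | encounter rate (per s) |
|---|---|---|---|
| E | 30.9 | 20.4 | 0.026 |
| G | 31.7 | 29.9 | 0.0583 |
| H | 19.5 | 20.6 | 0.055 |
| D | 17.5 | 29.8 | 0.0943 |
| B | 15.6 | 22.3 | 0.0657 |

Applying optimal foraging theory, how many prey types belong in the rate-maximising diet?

3

Profitabilities (E/h, kJ/s): E 1.51, G 1.06, H 0.947, B 0.7, D 0.587. Add prey in this order while the next type's profitability exceeds the intake rate on those already taken.
Rate on top 1: 0.525. G: 1.06 > 0.525 → include.
Rate on top 2: 0.81. H: 0.947 > 0.81 → include.
Rate on top 3: 0.8451. B: 0.7 < 0.8451 → exclude; stop.
Optimal diet: E, G, H — 3 of 5 types.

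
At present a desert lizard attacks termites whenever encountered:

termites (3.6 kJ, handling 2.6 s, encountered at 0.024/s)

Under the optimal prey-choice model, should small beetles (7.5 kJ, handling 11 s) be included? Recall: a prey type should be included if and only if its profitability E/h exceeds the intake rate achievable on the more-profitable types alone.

Yes

Current rate: (0.024×3.6)/(1 + 0.024×2.6) = 0.08133 kJ/s.
Profitability of small beetles: 7.5/11 = 0.6818 kJ/s.
Since 0.6818 > R, including small beetles increases the long-run rate.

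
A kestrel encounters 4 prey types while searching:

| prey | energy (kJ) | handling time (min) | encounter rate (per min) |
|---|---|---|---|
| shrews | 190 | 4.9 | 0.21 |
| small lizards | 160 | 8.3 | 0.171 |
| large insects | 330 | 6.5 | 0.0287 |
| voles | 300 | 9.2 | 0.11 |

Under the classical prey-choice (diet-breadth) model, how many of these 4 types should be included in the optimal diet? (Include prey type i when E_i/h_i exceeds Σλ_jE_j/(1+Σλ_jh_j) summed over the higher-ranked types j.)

3

Rank by E/h (kJ/min): large insects 50.8, shrews 38.8, voles 32.6, small lizards 19.3. Include each in turn until the next type's E/h falls below the running intake rate.
Rate on top 1: 7.982. shrews: 38.8 > 7.982 → include.
Rate on top 2: 22.28. voles: 32.6 > 22.28 → include.
Rate on top 3: 25.52. small lizards: 19.3 < 25.52 → exclude; stop.
Optimal diet: large insects, shrews, voles — 3 of 4 types.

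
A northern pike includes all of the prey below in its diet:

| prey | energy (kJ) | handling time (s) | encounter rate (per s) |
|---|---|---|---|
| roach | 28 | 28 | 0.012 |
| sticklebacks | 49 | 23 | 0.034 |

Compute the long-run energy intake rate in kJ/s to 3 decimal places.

0.945 kJ/s

R = Σλ_iE_i / (1 + Σλ_ih_i)
Numerator: 0.012×28 + 0.034×49 = 2.002
Denominator: 1 + 0.012×28 + 0.034×23 = 2.118
R = 2.002/2.118 = 0.9452 kJ/s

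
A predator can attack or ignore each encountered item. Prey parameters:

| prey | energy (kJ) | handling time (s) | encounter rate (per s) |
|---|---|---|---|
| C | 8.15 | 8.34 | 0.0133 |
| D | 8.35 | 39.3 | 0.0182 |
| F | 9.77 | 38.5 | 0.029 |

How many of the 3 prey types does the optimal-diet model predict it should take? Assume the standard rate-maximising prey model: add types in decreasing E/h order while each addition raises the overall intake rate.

3

Profitabilities (E/h, kJ/s): C 0.977, F 0.254, D 0.212. Add prey in this order while the next type's profitability exceeds the intake rate on those already taken.
Rate on top 1: 0.09757. F: 0.254 > 0.09757 → include.
Rate on top 2: 0.1759. D: 0.212 > 0.1759 → include.
Optimal diet: C, F, D — 3 of 3 types.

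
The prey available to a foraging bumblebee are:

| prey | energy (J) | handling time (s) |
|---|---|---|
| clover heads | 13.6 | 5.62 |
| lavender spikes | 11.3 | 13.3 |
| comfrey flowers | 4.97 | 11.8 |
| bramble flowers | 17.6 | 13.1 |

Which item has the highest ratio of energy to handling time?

clover heads

In descending order of E/h:
clover heads: 13.6/5.62 = 2.42 J/s
bramble flowers: 17.6/13.1 = 1.34 J/s
lavender spikes: 11.3/13.3 = 0.85 J/s
comfrey flowers: 4.97/11.8 = 0.421 J/s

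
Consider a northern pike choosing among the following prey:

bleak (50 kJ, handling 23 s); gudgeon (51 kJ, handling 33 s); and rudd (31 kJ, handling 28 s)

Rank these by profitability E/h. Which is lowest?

In descending order of E/h:
bleak: 50/23 = 2.17 kJ/s
gudgeon: 51/33 = 1.55 kJ/s
rudd: 31/28 = 1.11 kJ/s

rudd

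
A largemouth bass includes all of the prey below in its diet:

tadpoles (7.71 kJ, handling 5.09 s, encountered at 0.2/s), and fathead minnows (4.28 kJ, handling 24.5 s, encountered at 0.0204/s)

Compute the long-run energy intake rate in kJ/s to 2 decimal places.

Energy encountered per unit search time: 0.2×7.71 + 0.0204×4.28 = 1.629 kJ/s.
Handling time per unit search time: 0.2×5.09 + 0.0204×24.5 = 1.518.
Rate = 1.629/(1 + 1.518) = 0.6471 kJ/s.

0.65 kJ/s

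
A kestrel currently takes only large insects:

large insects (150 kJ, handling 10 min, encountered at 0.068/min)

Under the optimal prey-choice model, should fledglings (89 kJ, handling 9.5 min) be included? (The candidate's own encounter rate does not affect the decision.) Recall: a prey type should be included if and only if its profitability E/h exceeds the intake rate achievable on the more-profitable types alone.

Current rate: (0.068×150)/(1 + 0.068×10) = 6.071 kJ/min.
Profitability of fledglings: 89/9.5 = 9.368 kJ/min.
Since 9.368 > R, including fledglings increases the long-run rate.

Yes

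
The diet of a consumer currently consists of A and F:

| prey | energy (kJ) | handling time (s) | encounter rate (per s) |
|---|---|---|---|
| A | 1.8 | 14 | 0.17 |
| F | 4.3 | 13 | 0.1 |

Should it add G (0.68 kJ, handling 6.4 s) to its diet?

On A and F alone, R = ΣλE/(1+Σλh) = 0.736/4.68 = 0.1573 kJ/s.
G: E/h = 0.68/6.4 = 0.1062 kJ/s.
Since 0.1062 < R, time spent handling G is better spent searching.

No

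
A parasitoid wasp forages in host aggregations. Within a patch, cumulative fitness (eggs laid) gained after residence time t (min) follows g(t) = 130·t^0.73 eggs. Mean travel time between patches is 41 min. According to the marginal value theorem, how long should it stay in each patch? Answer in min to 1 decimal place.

Maximise g(t)/(T+t): set derivative to zero → g'(t)(T+t) = g(t).
g'(t) = 0.73·130·t^-0.27. Setting 0.73·130·t^-0.27 = 130·t^0.73/(41+t) gives 0.73(41+t) = t, so 0.27·t = 0.73×41.
t* = 0.73×41/0.27 = 110.9 min.

110.9 min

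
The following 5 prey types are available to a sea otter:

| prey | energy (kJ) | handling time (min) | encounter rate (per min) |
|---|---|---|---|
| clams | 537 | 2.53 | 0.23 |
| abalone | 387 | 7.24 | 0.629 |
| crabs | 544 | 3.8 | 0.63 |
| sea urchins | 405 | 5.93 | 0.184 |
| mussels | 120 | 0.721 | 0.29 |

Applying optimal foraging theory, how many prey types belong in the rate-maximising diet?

Rank by E/h (kJ/min): clams 212, mussels 166, crabs 143, sea urchins 68.3, abalone 53.5. Include each in turn until the next type's E/h falls below the running intake rate.
Rate on top 1: 78.08. mussels: 166 > 78.08 → include.
Rate on top 2: 88.39. crabs: 143 > 88.39 → include.
Rate on top 3: 119.7. sea urchins: 68.3 < 119.7 → exclude; stop.
Optimal diet: clams, mussels, crabs — 3 of 5 types.

3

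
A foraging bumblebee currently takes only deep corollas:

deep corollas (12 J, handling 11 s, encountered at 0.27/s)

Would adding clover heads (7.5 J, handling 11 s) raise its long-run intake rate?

No

Current rate: (0.27×12)/(1 + 0.27×11) = 0.8161 J/s.
clover heads: E/h = 7.5/11 = 0.6818 J/s.
0.6818 < 0.8161, so adding clover heads would lower the average — exclude it.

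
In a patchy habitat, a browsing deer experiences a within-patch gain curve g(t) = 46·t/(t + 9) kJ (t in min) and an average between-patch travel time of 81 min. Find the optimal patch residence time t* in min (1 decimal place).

By the marginal value theorem, leave when the instantaneous gain rate g'(t) equals the habitat-wide average g(t)/(T + t).
g'(t) = 46·9/(t + 9)². Setting 46·9/(t+9)² = 46t/[(t+9)(81+t)] gives 9(81+t) = t(t+9), so t² = 9×81 = 729.
t* = √729 = 27 min.

27.0 min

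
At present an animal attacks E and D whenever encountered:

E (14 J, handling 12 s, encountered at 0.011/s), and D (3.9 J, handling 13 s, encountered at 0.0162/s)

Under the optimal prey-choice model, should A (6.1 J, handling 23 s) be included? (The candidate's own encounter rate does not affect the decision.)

On E and D alone, R = ΣλE/(1+Σλh) = 0.2172/1.343 = 0.1618 J/s.
Profitability of A: 6.1/23 = 0.2652 J/s.
0.2652 > 0.1618, so adding A raises the average — include it.

Yes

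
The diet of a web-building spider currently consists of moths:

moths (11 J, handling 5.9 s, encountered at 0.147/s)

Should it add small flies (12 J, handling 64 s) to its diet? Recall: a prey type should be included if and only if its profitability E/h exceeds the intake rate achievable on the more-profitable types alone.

No

Current rate: (0.147×11)/(1 + 0.147×5.9) = 0.866 J/s.
Profitability of small flies: 12/64 = 0.1875 J/s.
0.1875 < 0.866, so adding small flies would lower the average — exclude it.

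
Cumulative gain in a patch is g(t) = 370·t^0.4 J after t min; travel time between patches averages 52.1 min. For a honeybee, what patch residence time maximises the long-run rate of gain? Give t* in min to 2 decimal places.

Maximise g(t)/(T+t): set derivative to zero → g'(t)(T+t) = g(t).
g'(t) = 0.4·370·t^-0.6. Setting 0.4·370·t^-0.6 = 370·t^0.4/(52.1+t) gives 0.4(52.1+t) = t, so 0.60·t = 0.4×52.1.
t* = 0.4×52.1/0.60 = 34.73 min.

34.73 min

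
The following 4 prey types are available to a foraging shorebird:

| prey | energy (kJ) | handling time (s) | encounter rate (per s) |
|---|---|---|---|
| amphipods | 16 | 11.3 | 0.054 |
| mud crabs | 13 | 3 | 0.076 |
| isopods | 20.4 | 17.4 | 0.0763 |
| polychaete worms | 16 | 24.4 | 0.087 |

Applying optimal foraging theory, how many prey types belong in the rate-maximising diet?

3

Profitabilities (E/h, kJ/s): mud crabs 4.33, amphipods 1.42, isopods 1.17, polychaete worms 0.656. Add prey in this order while the next type's profitability exceeds the intake rate on those already taken.
Rate on top 1: 0.8046. amphipods: 1.42 > 0.8046 → include.
Rate on top 2: 1.008. isopods: 1.17 > 1.008 → include.
Rate on top 3: 1.077. polychaete worms: 0.656 < 1.077 → exclude; stop.
Optimal diet: mud crabs, amphipods, isopods — 3 of 4 types.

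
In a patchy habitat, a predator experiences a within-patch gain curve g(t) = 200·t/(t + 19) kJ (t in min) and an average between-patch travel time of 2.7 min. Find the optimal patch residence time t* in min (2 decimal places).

Optimal t* satisfies g'(t*) = g(t*)/(T + t*).
g'(t) = 200·19/(t + 19)². Setting 200·19/(t+19)² = 200t/[(t+19)(2.7+t)] gives 19(2.7+t) = t(t+19), so t² = 19×2.7 = 51.3.
t* = √51.3 = 7.162 min.

7.16 min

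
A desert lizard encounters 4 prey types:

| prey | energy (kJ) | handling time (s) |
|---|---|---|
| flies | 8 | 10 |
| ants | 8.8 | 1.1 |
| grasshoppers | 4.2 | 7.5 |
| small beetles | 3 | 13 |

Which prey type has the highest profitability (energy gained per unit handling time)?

In descending order of E/h:
ants: 8.8/1.1 = 8 kJ/s
flies: 8/10 = 0.8 kJ/s
grasshoppers: 4.2/7.5 = 0.56 kJ/s
small beetles: 3/13 = 0.231 kJ/s

ants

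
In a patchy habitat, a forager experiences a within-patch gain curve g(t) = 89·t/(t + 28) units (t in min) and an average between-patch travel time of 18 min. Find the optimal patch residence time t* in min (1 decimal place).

Maximise g(t)/(T+t): set derivative to zero → g'(t)(T+t) = g(t).
g'(t) = 89·28/(t + 28)². Setting 89·28/(t+28)² = 89t/[(t+28)(18+t)] gives 28(18+t) = t(t+28), so t² = 28×18 = 504.
t* = √504 = 22.45 min.

22.4 min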